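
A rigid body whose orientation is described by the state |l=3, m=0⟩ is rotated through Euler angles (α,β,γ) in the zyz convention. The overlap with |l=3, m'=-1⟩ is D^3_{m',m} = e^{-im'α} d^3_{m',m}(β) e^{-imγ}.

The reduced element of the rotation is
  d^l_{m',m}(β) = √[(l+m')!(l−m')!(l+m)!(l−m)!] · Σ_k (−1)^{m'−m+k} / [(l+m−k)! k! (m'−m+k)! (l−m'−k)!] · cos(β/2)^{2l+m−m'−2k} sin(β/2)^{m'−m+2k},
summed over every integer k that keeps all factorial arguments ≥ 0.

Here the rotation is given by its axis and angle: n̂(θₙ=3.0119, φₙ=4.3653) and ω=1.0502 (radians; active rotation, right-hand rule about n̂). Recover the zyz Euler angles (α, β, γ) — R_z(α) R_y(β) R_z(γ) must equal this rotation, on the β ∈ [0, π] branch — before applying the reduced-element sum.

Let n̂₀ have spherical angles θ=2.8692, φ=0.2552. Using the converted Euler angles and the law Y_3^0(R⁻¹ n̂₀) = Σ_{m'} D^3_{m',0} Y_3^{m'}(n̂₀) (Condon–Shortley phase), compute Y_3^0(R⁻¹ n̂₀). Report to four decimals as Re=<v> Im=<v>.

Re=-0.6173 Im=0.0000

Axis–angle → zyz. n̂ = (sinθₙcosφₙ, sinθₙsinφₙ, cosθₙ) = (-0.043993, -0.121617, -0.991602), ω = 1.0502.
R = I cosω + sinω [n̂]ₓ + (1−cosω) n̂n̂ᵀ gives
  R = [+0.498370, +0.862926, -0.083580; -0.857548, +0.504831, +0.098777; +0.127431, +0.022447, +0.991593]
β = atan2(√(R₁₃²+R₂₃²), R₃₃) = 0.129757; α = atan2(R₂₃, R₁₃) mod 2π = 2.273054; γ = atan2(R₃₂, −R₃₁) mod 2π = 2.967232
Need the full column D^3_{m',0} for m'=−3..3 at α=2.2731, β=0.1298, γ=2.9672.
cos(β/2)=0.997896, sin(β/2)=0.064833
d^3_{-3,0}: single k=3 term ⇒ +0.001211;  D = +0.001041+0.000618i
d^3_{-2,0}: k∈[2..3] ⇒ +0.022829 -0.000096 = +0.022733;  D = -0.003763-0.022419i
d^3_{-1,0}: k∈[1..3] ⇒ +0.222235 -0.002814 +0.000004 = +0.219424;  D = -0.141736+0.167505i
d^3_{0,0}: k∈[0..3] ⇒ +0.987443 -0.037512 +0.000158 -0.000000 = +0.950089;  D = +0.950089+0.000000i
d^3_{1,0}: k∈[0..2] ⇒ -0.222235 +0.002814 -0.000004 = -0.219424;  D = +0.141736+0.167505i
d^3_{2,0}: k∈[0..1] ⇒ +0.022829 -0.000096 = +0.022733;  D = -0.003763+0.022419i
d^3_{3,0}: single k=0 term ⇒ -0.001211;  D = -0.001041+0.000618i
Y_3^{m'}(θ=2.8692,φ=0.2552) and Σ D·Y over m':
  (+0.0010+0.0006i)·(+0.0059-0.0056i)  (-0.0038-0.0224i)·(-0.0622+0.0348i)  (-0.1417+0.1675i)·(+0.3061-0.0799i)  (+0.9501+0.0000i)·(-0.5888+0.0000i)  (+0.1417+0.1675i)·(-0.3061-0.0799i)  (-0.0038+0.0224i)·(-0.0622-0.0348i)  (-0.0010+0.0006i)·(-0.0059-0.0056i)
Y_3^0(R⁻¹ n̂) = -0.617340+0.000000i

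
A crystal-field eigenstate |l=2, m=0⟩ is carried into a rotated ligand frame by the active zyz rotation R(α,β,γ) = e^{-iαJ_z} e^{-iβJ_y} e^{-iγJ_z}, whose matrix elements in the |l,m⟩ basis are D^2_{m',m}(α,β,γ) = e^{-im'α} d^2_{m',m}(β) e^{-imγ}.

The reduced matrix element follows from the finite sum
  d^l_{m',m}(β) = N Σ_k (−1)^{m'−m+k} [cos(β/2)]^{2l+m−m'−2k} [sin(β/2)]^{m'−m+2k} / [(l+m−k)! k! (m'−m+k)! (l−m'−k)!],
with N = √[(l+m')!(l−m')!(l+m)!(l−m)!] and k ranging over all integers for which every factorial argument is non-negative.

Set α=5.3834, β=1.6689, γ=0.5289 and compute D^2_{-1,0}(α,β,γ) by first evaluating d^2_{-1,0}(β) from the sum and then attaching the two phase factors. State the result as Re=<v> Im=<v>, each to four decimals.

Re=-0.0742 Im=0.0935

First d^2_{-1,0}(β=1.6689), then the phase factors e^{-i(-1)α} and e^{-i(0)γ}:
Half-angle: c=0.671585, s=0.740927. N=√(1·6·2·2)=4.898979
The bounds max(0,m−m')=1 and min(l+m,l−m')=2 give 2 terms
  k=1: (−1)^0·4.8990/(2)·0.6716^3·0.7409^1 = +0.549737
  k=2: (−1)^1·4.8990/(2)·0.6716^1·0.7409^3 = -0.669119
d^2_{-1,0}(1.6689) = +0.549737 -0.669119 = -0.119383
Phases: e^{-i·(-1)·5.3834}=+0.621778-0.783193i, e^{-i·(0)·0.5289}=+1.000000+0.000000i ⇒ D=-0.074229+0.093500i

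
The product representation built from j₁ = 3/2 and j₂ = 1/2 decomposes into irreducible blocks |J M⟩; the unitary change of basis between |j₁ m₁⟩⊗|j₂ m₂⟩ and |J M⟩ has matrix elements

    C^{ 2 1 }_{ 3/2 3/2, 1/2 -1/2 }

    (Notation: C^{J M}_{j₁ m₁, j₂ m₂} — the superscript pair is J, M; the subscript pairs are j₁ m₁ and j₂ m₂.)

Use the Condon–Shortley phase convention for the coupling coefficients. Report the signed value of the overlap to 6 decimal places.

+√(1/4) ≈ +0.500000

j₁+j₂−J=0  J+j₁−j₂=3  J−j₁+j₂=1  j₁+j₂+J+1=5
(j₁±m₁, j₂±m₂, J±M) = (3,0,0,1,3,1)
P² = 9
sum k=0..0:
  [0] +1/6 = 1/6
S = 1/6
C² = P²·S² = 1/4 ; C = +0.500000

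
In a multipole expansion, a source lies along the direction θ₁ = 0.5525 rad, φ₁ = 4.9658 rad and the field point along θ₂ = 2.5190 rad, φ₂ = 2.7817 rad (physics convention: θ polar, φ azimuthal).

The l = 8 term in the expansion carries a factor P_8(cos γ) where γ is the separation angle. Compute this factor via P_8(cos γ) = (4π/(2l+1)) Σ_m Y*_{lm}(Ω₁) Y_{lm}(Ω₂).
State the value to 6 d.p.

-0.344755

Addition theorem: P_8(cos γ) = (4π/17) Σ_m Y*_{lm}(Ω₁) Y_{lm}(Ω₂), m = −8…8:
  term(m=-8) = +0.000004-0.000020i   from Y*(Ω₁)=-0.001308+0.002663i, Y(Ω₂)=-0.006656+0.001788i
  term(m=-7) = +0.000675-0.000301i   from Y*(Ω₁)=-0.018850-0.003882i, Y(Ω₂)=-0.031206+0.022389i
  term(m=-6) = +0.008779+0.005241i   from Y*(Ω₁)=-0.003905-0.077520i, Y(Ω₂)=-0.073129+0.109561i
  term(m=-5) = +0.004998+0.066453i   from Y*(Ω₁)=+0.206915-0.064856i, Y(Ω₂)=-0.069664+0.299325i
  term(m=-4) = -0.153428+0.126212i   from Y*(Ω₁)=+0.221008+0.354753i, Y(Ω₂)=+0.062196+0.471239i
  term(m=-3) = -0.191070-0.052698i   from Y*(Ω₁)=-0.343355+0.361086i, Y(Ω₂)=+0.187599+0.350767i
  term(m=-2) = +0.002941+0.008205i   from Y*(Ω₁)=-0.173419-0.096281i, Y(Ω₂)=-0.033042-0.028967i
  term(m=-1) = +0.078927-0.112136i   from Y*(Ω₁)=-0.082738+0.319478i, Y(Ω₂)=-0.388896-0.146334i
  term(m=+0) = +0.029957+0.000000i   from Y*(Ω₁)=-0.321742-0.000000i, Y(Ω₂)=-0.093109+0.000000i
  term(m=+1) = +0.078927+0.112136i   from Y*(Ω₁)=+0.082738+0.319478i, Y(Ω₂)=+0.388896-0.146334i
  term(m=+2) = +0.002941-0.008205i   from Y*(Ω₁)=-0.173419+0.096281i, Y(Ω₂)=-0.033042+0.028967i
  term(m=+3) = -0.191070+0.052698i   from Y*(Ω₁)=+0.343355+0.361086i, Y(Ω₂)=-0.187599+0.350767i
  term(m=+4) = -0.153428-0.126212i   from Y*(Ω₁)=+0.221008-0.354753i, Y(Ω₂)=+0.062196-0.471239i
  term(m=+5) = +0.004998-0.066453i   from Y*(Ω₁)=-0.206915-0.064856i, Y(Ω₂)=+0.069664+0.299325i
  term(m=+6) = +0.008779-0.005241i   from Y*(Ω₁)=-0.003905+0.077520i, Y(Ω₂)=-0.073129-0.109561i
  term(m=+7) = +0.000675+0.000301i   from Y*(Ω₁)=+0.018850-0.003882i, Y(Ω₂)=+0.031206+0.022389i
  term(m=+8) = +0.000004+0.000020i   from Y*(Ω₁)=-0.001308-0.002663i, Y(Ω₂)=-0.006656-0.001788i
Accumulated sum -0.466391-0.000000i; after 4π/(2l+1) scaling, -0.344755-0.000000i ⇒ P_8 = -0.344755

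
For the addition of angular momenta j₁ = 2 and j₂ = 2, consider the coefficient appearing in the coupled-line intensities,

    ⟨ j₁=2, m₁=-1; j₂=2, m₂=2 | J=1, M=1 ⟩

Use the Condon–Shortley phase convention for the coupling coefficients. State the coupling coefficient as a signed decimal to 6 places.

-0.447214

triangle: 3!×1!×1!/6! = 6/720
(j±m)!: 1!×3!×4!×0!×2!×0! = 288
prefactor² = (2J+1)×Δ×N² = 36/5
  k=3: −1/(3!×0!×0!×1!×1!×0!) = -1/6
Σ = -1/6  ⇒  CG² = 36/5×(-1/6)² = 1/5
CG = −√(1/5) = -0.447214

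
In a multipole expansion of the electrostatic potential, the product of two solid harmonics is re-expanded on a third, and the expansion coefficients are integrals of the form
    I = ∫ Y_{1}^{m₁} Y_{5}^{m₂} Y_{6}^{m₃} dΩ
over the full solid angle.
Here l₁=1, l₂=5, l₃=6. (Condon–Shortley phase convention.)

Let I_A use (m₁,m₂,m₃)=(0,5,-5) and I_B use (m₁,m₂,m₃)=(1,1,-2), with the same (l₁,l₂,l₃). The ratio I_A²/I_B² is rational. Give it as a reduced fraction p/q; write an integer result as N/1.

11/28

Same 1,5,6: normalisation and zero-m 3j drop out of the ratio.
A: Δ: 0! 2! 10! / 13! → 1/858; sum: t=0:+1/3628800 = 1/3628800; 3j²(1 5 6; 0 5 -5) = Δ·Π!·Σ² = 1/78  (sign -1)
B: Δ: 0! 2! 10! / 13! → 1/858; sum: t=0:+1/34560 = 1/34560; 3j²(1 5 6; 1 1 -2) = Δ·Π!·Σ² = 14/429  (sign +1)
I_A²/I_B² = (1/78)/(14/429) = 11/28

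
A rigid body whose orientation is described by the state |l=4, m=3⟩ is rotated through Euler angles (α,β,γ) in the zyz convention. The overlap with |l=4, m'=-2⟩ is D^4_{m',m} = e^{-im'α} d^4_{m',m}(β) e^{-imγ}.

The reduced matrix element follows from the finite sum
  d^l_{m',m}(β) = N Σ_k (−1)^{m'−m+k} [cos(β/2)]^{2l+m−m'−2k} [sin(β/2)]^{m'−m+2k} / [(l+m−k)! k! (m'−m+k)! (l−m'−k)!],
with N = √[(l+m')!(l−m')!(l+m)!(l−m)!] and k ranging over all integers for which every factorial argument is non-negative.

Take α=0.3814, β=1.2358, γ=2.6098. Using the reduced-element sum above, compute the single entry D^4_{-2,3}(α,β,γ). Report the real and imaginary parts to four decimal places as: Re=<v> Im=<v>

First d^4_{-2,3}(β=1.2358), then the phase factors e^{-i(-2)α} and e^{-i(3)γ}:
c=cos(1.235800/2)=0.815097, s=sin(1.235800/2)=0.579325; N=√[2·720·5040·1]=2693.993318
k: max(0,(3)−(-2))=5 … min(4+(3),4−(-2))=6
  k=5: (−1)^0·2693.9933/(240)·0.8151^3·0.5793^5 = +0.396664
  k=6: (−1)^1·2693.9933/(720)·0.8151^1·0.5793^7 = -0.066793
d^4_{-2,3}(1.2358) = +0.396664 -0.066793 = +0.329872
Phases: e^{-i·(-2)·0.3814}=+0.722904+0.690948i, e^{-i·(3)·2.6098}=+0.024579-0.999698i ⇒ D=+0.233717-0.232792i

Re=0.2337 Im=-0.2328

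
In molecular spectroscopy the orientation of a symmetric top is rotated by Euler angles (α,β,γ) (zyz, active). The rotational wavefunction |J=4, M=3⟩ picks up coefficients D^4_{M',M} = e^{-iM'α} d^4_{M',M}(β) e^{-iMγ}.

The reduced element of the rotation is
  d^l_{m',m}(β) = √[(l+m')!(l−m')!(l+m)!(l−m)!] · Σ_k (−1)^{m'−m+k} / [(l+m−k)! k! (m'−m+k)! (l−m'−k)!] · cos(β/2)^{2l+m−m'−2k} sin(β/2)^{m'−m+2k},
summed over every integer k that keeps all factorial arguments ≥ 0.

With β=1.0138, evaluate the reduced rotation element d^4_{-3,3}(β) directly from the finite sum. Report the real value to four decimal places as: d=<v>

d=0.0670

d^4_{-3,3}(β=1.0138) via the finite sum:
With c≡cos(β/2)=0.874254 and s≡sin(β/2)=0.485469, N=[1·5040·5040·1]^{1/2}=5040.000000
k∈{6,7} keeps every argument non-negative
  k=6: (−1)^0·5040.0000/(720)·0.8743^2·0.4855^6 = +0.070040
  k=7: (−1)^1·5040.0000/(5040)·0.8743^0·0.4855^8 = -0.003085
d^4_{-3,3}(1.0138) = +0.070040 -0.003085 = +0.066954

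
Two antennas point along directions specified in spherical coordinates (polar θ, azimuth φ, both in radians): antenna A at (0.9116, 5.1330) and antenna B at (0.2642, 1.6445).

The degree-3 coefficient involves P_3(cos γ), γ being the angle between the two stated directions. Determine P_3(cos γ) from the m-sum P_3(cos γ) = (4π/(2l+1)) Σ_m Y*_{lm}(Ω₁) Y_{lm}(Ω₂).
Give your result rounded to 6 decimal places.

Term-by-term m-sum for l=3 (normalisation 4π/7 = 1.795196):
  term(m=-3) = (-0.000774, -0.001321)   from Y*(Ω₁)=(-0.196328, 0.062665), Y(Ω₂)=(0.001629, 0.007249)
  term(m=-2) = (0.020230, 0.016826)   from Y*(Ω₁)=(-0.260711, -0.291574), Y(Ω₂)=(-0.066544, 0.009881)
  term(m=-1) = (-0.064966, -0.023487)   from Y*(Ω₁)=(0.091343, -0.204208), Y(Ω₂)=(-0.022739, -0.307964)
  term(m=+0) = (-0.153580, -0.000000)   from Y*(Ω₁)=(-0.256981, -0.000000), Y(Ω₂)=(0.597631, 0.000000)
  term(m=+1) = (-0.064966, 0.023487)   from Y*(Ω₁)=(-0.091343, -0.204208), Y(Ω₂)=(0.022739, -0.307964)
  term(m=+2) = (0.020230, -0.016826)   from Y*(Ω₁)=(-0.260711, 0.291574), Y(Ω₂)=(-0.066544, -0.009881)
  term(m=+3) = (-0.000774, 0.001321)   from Y*(Ω₁)=(0.196328, 0.062665), Y(Ω₂)=(-0.001629, 0.007249)
Σ over m = (-0.244600, 0.000000); ×(4π/7) → (-0.439105, 0.000000). Real part: -0.439105

-0.439105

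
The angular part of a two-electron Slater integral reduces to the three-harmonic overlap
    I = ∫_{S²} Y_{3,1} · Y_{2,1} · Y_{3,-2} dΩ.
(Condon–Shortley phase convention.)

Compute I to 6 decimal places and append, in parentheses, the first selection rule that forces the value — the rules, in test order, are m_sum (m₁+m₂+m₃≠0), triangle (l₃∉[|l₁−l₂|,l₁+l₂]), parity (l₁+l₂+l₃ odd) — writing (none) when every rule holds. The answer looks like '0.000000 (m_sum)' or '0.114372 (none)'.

Rules hold: Σm=0, L=8 even, 1≤3≤5.
N = 7·5·7 = 245
Δ = 2!·4!·2!/9! = 1/3780
Racah Σ t=0..2: t=0:+1/24 t=1:−1/4 t=2:+1/24 = -1/6
⇒ 3j(3 2 3; 0 0 0)² = 4/105, sgn +1
Racah Σ t=1..2: t=1:−1/12 t=2:+1/48 = -1/16
⇒ 3j(3 2 3; 1 1 -2)² = 1/28, sgn +1
4πI² = N·(3j₀)²·(3jₘ)² = 1/3
I = +1·√(0.333333/4π) = 0.16286750
No selection rule forces the value: the integral is nonzero (none).

0.162868 (none)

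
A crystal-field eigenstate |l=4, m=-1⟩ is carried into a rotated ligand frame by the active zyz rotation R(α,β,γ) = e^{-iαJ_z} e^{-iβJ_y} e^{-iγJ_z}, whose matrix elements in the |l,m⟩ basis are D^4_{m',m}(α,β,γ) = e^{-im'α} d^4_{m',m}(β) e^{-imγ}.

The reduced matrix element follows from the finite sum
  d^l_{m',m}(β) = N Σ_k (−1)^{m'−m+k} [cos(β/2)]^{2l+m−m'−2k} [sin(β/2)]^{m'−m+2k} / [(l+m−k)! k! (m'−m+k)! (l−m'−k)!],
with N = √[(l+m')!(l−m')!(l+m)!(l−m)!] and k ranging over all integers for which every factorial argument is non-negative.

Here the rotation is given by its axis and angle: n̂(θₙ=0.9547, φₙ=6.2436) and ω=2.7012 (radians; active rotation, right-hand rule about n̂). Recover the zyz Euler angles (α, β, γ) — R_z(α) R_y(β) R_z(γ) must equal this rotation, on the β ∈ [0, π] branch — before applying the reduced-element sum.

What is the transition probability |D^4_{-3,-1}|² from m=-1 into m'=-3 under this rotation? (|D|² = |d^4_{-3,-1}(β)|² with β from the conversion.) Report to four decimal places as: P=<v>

Axis–angle → zyz. n̂ = (sinθₙcosφₙ, sinθₙsinφₙ, cosθₙ) = (+0.815501, -0.032299, +0.577854), ω = 2.7012.
R = I cosω + sinω [n̂]ₓ + (1−cosω) n̂n̂ᵀ gives
  R = [+0.362044, -0.296502, +0.883748; +0.196170, -0.902597, -0.383191; +0.911286, +0.312097, -0.268615]
β = atan2(√(R₁₃²+R₂₃²), R₃₃) = 1.842752; α = atan2(R₂₃, R₁₃) mod 2π = 5.874055; γ = atan2(R₃₂, −R₃₁) mod 2π = 2.811633
D^4_{-3,-1}(5.8741,1.8428,2.8116) = e^{-i·-3·5.8741}·d^4_{-3,-1}(1.8428)·e^{-i·-1·2.8116}. Compute d first:
c=cos(1.842752/2)=0.604725, s=sin(1.842752/2)=0.796434; N=√[1·5040·6·120]=1904.940944
Admissible k: 2..3 (factorial args all ≥0)
  k=2: (−1)^0·1904.9409/(240)·0.6047^6·0.7964^2 = +0.246217
  k=3: (−1)^1·1904.9409/(144)·0.6047^4·0.7964^4 = -0.711788
d^4_{-3,-1}(1.8428) = +0.246217 -0.711788 = -0.465571
|D^4_{-3,-1}|² = |d^4_{-3,-1}(β)|² = (-0.465571)² = 0.216756 (the z-rotation phases have unit modulus)

P=0.2168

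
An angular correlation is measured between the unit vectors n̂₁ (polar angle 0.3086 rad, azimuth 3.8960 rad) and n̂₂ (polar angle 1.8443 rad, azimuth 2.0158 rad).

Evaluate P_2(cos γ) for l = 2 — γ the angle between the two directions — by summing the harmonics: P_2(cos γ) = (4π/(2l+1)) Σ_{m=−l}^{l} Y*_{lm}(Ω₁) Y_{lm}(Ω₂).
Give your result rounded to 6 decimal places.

Summing Y*_{l m}(θ₁,φ₁)·Y_{l m}(θ₂,φ₂) over m ∈ [−2, 2]; prefactor 4π/(2·2+1) = 2.513274:
  [-2]  conj(Y_{2,-2})(Ω₁) = +0.002207+0.035565i ; Y_{2,-2}(Ω₂) = -0.225386+0.278265i ; Δ = -0.010394-0.007402i
  [-1]  conj(Y_{2,-1})(Ω₁) = -0.162902-0.153105i ; Y_{2,-1}(Ω₂) = +0.086486+0.181347i ; Δ = +0.013676-0.042783i
  [+0]  conj(Y_{2,0})(Ω₁) = +0.543500-0.000000i ; Y_{2,0}(Ω₂) = -0.246361+0.000000i ; Δ = -0.133897+0.000000i
  [+1]  conj(Y_{2,1})(Ω₁) = +0.162902-0.153105i ; Y_{2,1}(Ω₂) = -0.086486+0.181347i ; Δ = +0.013676+0.042783i
  [+2]  conj(Y_{2,2})(Ω₁) = +0.002207-0.035565i ; Y_{2,2}(Ω₂) = -0.225386-0.278265i ; Δ = -0.010394+0.007402i
Accumulated sum -0.127332-0.000000i; after 4π/(2l+1) scaling, -0.320020-0.000000i ⇒ P_2 = -0.320020

-0.320020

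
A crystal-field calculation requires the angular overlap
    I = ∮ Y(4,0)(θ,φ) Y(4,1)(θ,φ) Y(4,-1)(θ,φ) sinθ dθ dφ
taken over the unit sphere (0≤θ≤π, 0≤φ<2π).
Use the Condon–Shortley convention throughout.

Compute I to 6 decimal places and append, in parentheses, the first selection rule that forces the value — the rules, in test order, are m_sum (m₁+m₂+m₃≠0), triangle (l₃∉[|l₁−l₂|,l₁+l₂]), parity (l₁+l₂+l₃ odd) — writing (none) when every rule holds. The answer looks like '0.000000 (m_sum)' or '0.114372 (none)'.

-0.068481 (none)

Rules hold: Σm=0, L=12 even, 0≤4≤8.
N = 9·9·9 = 729
Δ = 4!·4!·4!/13! = 1/450450
Racah Σ t=0..4: t=0:+1/13824 t=1:−1/216 t=2:+1/64 t=3:−1/216 t=4:+1/13824 = 5/768
⇒ 3j(4 4 4; 0 0 0)² = 18/1001, sgn +1
Racah Σ t=1..4: t=1:−1/864 t=2:+1/96 t=3:−1/144 t=4:+1/3456 = 1/384
⇒ 3j(4 4 4; 0 1 -1)² = 9/2002, sgn -1
4πI² = N·(3j₀)²·(3jₘ)² = 59049/1002001
I = -1·√(0.0589311/4π) = -0.06848055
No selection rule forces the value: the integral is nonzero (none).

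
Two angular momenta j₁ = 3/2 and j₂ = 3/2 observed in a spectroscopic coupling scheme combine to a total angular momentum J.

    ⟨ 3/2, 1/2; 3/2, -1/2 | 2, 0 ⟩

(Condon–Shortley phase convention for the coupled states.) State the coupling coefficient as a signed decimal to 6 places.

j₁+j₂−J=1  J+j₁−j₂=2  J−j₁+j₂=2  j₁+j₂+J+1=6
(j₁±m₁, j₂±m₂, J±M) = (2,1,1,2,2,2)
P² = 4/9
sum k=0..1:
  [0] +1/1 = 1
  [1] −1/4 = -1/4
S = 3/4
C² = P²·S² = 1/4 ; C = +0.500000

+√(1/4) = +0.500000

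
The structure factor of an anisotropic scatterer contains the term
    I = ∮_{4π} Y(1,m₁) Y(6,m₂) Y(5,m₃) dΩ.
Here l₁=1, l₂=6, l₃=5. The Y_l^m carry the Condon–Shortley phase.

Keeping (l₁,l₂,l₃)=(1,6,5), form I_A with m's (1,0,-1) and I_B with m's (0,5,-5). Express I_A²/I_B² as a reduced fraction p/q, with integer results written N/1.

Same 1,6,5: normalisation and zero-m 3j drop out of the ratio.
A: Δ: 2! 0! 10! / 13! → 1/858; sum: t=0:+1/34560 = 1/34560; 3j²(1 6 5; 1 0 -1) = Δ·Π!·Σ² = 5/286  (sign +1)
B: Δ: 2! 0! 10! / 13! → 1/858; sum: t=1:−1/3628800 = -1/3628800; 3j²(1 6 5; 0 5 -5) = Δ·Π!·Σ² = 1/78  (sign -1)
I_A²/I_B² = (5/286)/(1/78) = 15/11

15/11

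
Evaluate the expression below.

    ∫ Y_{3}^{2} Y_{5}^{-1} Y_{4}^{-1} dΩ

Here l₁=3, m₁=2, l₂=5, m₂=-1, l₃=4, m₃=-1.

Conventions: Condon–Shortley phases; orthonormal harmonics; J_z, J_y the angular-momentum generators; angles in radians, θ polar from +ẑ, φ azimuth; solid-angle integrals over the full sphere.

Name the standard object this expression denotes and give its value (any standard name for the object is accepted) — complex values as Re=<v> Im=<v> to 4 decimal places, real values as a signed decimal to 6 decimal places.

Gaunt coefficient, +0.138239

This is a Gaunt coefficient — the integral of a triple product of spherical harmonics over the sphere.
Rules hold: Σm=0, L=12 even, 2≤4≤8.
N = 7·11·9 = 693
Δ = 4!·2!·6!/13! = 1/180180
Racah Σ t=1..3: t=1:−1/576 t=2:+1/144 t=3:−1/576 = 1/288
⇒ 3j(3 5 4; 0 0 0)² = 20/1001, sgn +1
Racah Σ t=0..1: t=0:+1/1152 t=1:−1/432 = -5/3456
⇒ 3j(3 5 4; 2 -1 -1)² = 625/36036, sgn +1
4πI² = N·(3j₀)²·(3jₘ)² = 3125/13013
I = +1·√(0.240144/4π) = 0.13823925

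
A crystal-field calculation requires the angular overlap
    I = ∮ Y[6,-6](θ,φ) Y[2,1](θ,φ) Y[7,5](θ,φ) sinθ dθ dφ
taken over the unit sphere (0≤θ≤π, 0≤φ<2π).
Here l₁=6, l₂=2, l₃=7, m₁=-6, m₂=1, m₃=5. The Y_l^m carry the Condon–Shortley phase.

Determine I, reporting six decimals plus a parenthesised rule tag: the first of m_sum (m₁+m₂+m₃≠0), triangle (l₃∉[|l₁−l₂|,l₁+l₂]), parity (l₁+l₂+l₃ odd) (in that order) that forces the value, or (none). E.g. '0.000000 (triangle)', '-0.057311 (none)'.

l₁+l₂+l₃=15 is odd: 3j(l;000)=0 ⇒ I=0

0.000000 (parity)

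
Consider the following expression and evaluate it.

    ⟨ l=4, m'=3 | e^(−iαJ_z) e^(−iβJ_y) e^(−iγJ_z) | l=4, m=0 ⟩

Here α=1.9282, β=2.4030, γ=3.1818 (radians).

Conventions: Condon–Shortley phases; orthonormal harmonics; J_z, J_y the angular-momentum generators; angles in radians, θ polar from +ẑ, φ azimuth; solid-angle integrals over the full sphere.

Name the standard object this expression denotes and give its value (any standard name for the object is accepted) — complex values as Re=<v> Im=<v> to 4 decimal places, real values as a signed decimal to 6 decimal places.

Wigner D-matrix element, Re=0.2931 Im=0.1596

This is a Wigner D-matrix element — the rotation-matrix element ⟨l m'| R(α,β,γ) |l m⟩ in the angular-momentum basis.
First d^4_{3,0}(β=2.4030), then the phase factors e^{-i(3)α} and e^{-i(0)γ}:
c=cos(2.403000/2)=0.360959, s=sin(2.403000/2)=0.932582; N=√[5040·1·24·24]=1703.830978
k∈{0,1} keeps every argument non-negative
  k=0: (−1)^3·1703.8310/(144)·0.3610^5·0.9326^3 = -0.058805
  k=1: (−1)^4·1703.8310/(144)·0.3610^3·0.9326^5 = +0.392530
d^4_{3,0}(2.4030) = -0.058805 +0.392530 = +0.333725
Phases: e^{-i·(3)·1.9282}=+0.878260+0.478184i, e^{-i·(0)·3.1818}=+1.000000+0.000000i ⇒ D=+0.293097+0.159582i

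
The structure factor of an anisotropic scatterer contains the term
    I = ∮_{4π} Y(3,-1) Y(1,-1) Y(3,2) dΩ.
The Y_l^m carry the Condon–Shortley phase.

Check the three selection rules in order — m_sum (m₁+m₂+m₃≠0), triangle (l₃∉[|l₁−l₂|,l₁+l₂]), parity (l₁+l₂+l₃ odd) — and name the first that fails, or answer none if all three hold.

parity

azimuthal sum: -1 − 1 + 2 = 0  ✓
2 ≤ 3 ≤ 4 (triangle on l)  ✓
L = 3 + 1 + 3 = 7 (odd)  ✗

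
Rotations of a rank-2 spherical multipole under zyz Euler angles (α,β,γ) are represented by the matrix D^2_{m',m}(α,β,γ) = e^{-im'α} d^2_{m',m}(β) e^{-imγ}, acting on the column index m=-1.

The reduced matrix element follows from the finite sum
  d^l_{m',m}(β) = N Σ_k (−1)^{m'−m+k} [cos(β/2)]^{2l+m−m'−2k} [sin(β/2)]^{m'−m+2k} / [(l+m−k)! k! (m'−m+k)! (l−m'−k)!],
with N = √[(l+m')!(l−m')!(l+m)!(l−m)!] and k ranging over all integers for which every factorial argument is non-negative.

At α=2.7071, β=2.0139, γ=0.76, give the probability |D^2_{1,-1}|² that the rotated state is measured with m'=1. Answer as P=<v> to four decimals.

P=0.0104

D^2_{1,-1}(2.7071,2.0139,0.7600) = e^{-i·1·2.7071}·d^2_{1,-1}(2.0139)·e^{-i·-1·0.7600}. Compute d first:
c=cos(2.013900/2)=0.534441, s=sin(2.013900/2)=0.845206; N=√[6·1·1·6]=6.000000
Admissible k: 0..1 (factorial args all ≥0)
  k=0: (−1)^2·6.0000/(2)·0.5344^2·0.8452^2 = +0.612133
  k=1: (−1)^3·6.0000/(6)·0.5344^0·0.8452^4 = -0.510328
d^2_{1,-1}(2.0139) = +0.612133 -0.510328 = +0.101805
|D^2_{1,-1}|² = |d^2_{1,-1}(β)|² = (+0.101805)² = 0.010364 (the z-rotation phases have unit modulus)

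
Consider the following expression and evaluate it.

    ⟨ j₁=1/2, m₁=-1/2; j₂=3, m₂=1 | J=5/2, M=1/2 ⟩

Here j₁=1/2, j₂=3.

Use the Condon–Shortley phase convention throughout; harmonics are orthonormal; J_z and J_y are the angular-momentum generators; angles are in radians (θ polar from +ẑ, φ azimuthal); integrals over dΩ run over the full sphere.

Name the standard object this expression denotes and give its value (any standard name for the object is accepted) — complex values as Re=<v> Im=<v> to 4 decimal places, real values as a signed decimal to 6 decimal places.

Clebsch–Gordan coefficient, −√(4/7) ≈ -0.755929

This is a Clebsch–Gordan (vector-coupling) coefficient.
triangle: 1!*0!*5!/7! = 120/5040
(j±m)!: 0!*1!*4!*2!*3!*2! = 576
prefactor² = (2J+1)*Δ*N² = 576/7
  k=1: −1/(1!*0!*0!*3!*0!*2!) = -1/12
Σ = -1/12  ⇒  CG² = 576/7*(-1/12)² = 4/7
CG = −√(4/7) = -0.755929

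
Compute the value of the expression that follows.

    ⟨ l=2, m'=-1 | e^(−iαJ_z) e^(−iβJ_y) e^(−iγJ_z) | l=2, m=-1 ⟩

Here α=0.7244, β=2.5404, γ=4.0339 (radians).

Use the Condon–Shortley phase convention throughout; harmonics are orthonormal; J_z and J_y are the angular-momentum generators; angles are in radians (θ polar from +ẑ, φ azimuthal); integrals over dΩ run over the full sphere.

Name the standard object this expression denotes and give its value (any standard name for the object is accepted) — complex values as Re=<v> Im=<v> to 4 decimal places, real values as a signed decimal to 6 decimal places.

Wigner D-matrix element, Re=-0.0107 Im=0.2320

This is a Wigner D-matrix element — the rotation-matrix element ⟨l m'| R(α,β,γ) |l m⟩ in the angular-momentum basis.
D^2_{-1,-1}(0.7244,2.5404,4.0339) = e^{-i·-1·0.7244}·d^2_{-1,-1}(2.5404)·e^{-i·-1·4.0339}. Compute d first:
With c≡cos(β/2)=0.296090 and s≡sin(β/2)=0.955160, N=[1·6·1·6]^{1/2}=6.000000
Admissible k: 0..1 (factorial args all ≥0)
  k=0: (−1)^0·6.0000/(6)·0.2961^4·0.9552^0 = +0.007686
  k=1: (−1)^1·6.0000/(2)·0.2961^2·0.9552^2 = -0.239950
d^2_{-1,-1}(2.5404) = +0.007686 -0.239950 = -0.232264
Phases: e^{-i·(-1)·0.7244}=+0.748897+0.662686i, e^{-i·(-1)·4.0339}=-0.627617-0.778522i ⇒ D=-0.010660+0.232019i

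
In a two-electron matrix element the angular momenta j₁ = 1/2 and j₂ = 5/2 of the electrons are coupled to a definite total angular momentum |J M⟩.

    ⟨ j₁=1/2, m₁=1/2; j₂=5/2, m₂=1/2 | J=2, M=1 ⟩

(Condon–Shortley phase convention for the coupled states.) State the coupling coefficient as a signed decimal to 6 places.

+√(1/3) ≈ +0.577350

√[5·1!0!4!/6! · 1!0!3!2!3!1!] = √(12)
  +(−1)^0/∏(0,1,0,3,0,1)! = 1/6  (running 1/6)
⟨..|..⟩ = √(12)·(1/6) = +0.577350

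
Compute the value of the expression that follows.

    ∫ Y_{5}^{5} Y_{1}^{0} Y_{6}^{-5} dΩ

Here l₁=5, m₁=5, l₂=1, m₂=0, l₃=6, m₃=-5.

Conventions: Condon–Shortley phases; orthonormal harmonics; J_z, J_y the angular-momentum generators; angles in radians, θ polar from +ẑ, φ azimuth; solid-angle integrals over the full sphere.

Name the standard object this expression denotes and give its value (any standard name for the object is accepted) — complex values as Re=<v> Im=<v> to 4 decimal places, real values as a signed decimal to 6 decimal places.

This is a Gaunt coefficient — the integral of a triple product of spherical harmonics over the sphere.
Checks pass: Σm=0; 12 even; l₃=6∈[4,6].
(2·5+1)(2·1+1)(2·6+1) = 429
Δ: 0! 10! 2! / 13! → 1/858
sum: t=0:+1/14400 = 1/14400
3j²(5 1 6; 0 0 0) = Δ·Π!·Σ² = 6/143  (sign +1)
sum: t=0:+1/3628800 = 1/3628800
3j²(5 1 6; 5 0 -5) = Δ·Π!·Σ² = 1/78  (sign -1)
combine: 4πI² = 429·6/143·1/78 = 3/13
take √, sign -1: I = -0.13551395

Gaunt coefficient, -0.135514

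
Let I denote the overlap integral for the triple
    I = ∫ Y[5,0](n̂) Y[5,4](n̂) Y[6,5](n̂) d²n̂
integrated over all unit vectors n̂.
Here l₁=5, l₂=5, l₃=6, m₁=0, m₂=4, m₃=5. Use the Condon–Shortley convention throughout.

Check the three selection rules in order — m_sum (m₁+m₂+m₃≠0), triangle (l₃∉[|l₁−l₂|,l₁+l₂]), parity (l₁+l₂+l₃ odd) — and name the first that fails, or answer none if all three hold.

Σmᵢ = 9  ✗
l₃∈[|l₁−l₂|,l₁+l₂]=[0,10], have l₃=6
Σlᵢ = 16 ⇒ even

m_sum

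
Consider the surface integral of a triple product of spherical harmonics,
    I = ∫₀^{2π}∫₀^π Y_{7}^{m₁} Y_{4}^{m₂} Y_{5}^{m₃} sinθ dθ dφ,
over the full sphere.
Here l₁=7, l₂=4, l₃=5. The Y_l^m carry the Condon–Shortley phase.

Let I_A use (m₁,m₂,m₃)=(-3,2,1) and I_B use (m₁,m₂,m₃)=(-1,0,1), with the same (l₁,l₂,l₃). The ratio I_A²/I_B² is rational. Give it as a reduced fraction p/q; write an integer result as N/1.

Same 7,4,5: normalisation and zero-m 3j drop out of the ratio.
A: Δ: 6! 8! 2! / 17! → 1/6126120; sum: t=4:+1/138240 t=5:−1/86400 t=6:+1/829440 = -13/4147200; 3j²(7 4 5; -3 2 1) = Δ·Π!·Σ² = 13/3740  (sign -1)
B: Δ: 6! 8! 2! / 17! → 1/6126120; sum: t=2:+1/138240 t=3:−1/25920 t=4:+1/55296 = -11/829440; 3j²(7 4 5; -1 0 1) = Δ·Π!·Σ² = 11/1326  (sign -1)
I_A²/I_B² = (13/3740)/(11/1326) = 507/1210

507/1210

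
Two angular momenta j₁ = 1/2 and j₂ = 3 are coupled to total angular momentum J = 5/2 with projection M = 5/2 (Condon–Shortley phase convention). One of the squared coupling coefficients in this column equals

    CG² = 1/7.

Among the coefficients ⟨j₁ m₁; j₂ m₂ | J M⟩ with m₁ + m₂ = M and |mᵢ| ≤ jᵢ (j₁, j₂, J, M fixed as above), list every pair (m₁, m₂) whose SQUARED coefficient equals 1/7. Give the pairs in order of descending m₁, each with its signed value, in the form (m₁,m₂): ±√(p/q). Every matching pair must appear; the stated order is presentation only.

Admissible pairs with m₁+m₂ = M = 5/2: (-1/2,3), (1/2,2)
  (m₁,m₂)=(1/2,2): CG² = 1/7, CG = +√(1/7)   ← matches the target
  (m₁,m₂)=(-1/2,3): CG² = 6/7, CG = −√(6/7)
Pairs with CG² = 1/7: (1/2,2): +√(1/7)

(1/2,2): +√(1/7)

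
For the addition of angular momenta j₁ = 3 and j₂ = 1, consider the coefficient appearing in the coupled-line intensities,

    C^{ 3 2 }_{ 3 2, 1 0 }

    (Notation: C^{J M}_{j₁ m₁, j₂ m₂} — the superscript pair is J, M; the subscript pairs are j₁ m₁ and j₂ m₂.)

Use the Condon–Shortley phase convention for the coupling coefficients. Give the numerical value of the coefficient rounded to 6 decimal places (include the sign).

+0.577350

√[7·1!5!1!/8! · 5!1!1!1!5!1!] = √(300)
  +(−1)^0/∏(0,1,1,1,4,0)! = 1/24  (running 1/24)
  +(−1)^1/∏(1,0,0,0,5,1)! = -1/120  (running 1/30)
⟨..|..⟩ = √(300)·(1/30) = +0.577350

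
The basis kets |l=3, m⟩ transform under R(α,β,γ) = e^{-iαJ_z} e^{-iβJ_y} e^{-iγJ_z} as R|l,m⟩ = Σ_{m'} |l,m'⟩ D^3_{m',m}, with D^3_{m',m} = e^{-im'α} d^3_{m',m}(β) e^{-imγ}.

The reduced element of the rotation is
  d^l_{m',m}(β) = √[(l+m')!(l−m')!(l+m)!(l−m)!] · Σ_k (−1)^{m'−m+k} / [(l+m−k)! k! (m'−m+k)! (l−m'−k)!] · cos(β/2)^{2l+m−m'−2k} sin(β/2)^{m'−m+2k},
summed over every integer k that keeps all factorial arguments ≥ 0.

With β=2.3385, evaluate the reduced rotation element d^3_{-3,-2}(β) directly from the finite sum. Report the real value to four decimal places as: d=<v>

d=0.0206

d^3_{-3,-2}(β=2.3385) via the finite sum:
Half-angle: c=0.390842, s=0.920458. N=√(1·720·1·120)=293.938769
Admissible k: 1..1 (factorial args all ≥0)
  k=1: (−1)^0·293.9388/(120)·0.3908^5·0.9205^1 = +0.020563
d^3_{-3,-2}(2.3385) = +0.020563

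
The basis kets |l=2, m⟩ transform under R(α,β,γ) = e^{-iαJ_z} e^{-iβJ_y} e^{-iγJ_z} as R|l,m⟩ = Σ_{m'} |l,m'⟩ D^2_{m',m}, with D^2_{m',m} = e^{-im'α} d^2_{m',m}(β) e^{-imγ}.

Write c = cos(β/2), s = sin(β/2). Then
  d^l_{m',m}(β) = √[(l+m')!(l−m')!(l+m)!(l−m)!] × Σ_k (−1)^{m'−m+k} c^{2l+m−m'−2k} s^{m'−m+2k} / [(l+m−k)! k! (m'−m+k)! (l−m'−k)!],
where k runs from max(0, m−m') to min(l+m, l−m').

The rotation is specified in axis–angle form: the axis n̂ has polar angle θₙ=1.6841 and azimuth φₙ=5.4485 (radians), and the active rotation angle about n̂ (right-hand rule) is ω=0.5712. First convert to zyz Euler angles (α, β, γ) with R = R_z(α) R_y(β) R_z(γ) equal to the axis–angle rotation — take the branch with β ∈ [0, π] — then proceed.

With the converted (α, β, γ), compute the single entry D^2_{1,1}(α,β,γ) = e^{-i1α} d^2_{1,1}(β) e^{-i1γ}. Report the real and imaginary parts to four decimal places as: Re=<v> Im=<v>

Axis–angle → zyz. n̂ = (sinθₙcosφₙ, sinθₙsinφₙ, cosθₙ) = (+0.667106, -0.736333, -0.113061), ω = 0.5712.
R = I cosω + sinω [n̂]ₓ + (1−cosω) n̂n̂ᵀ gives
  R = [+0.911900, -0.016853, -0.410066; -0.139104, +0.927323, -0.347450; +0.386119, +0.373881, +0.843282]
β = atan2(√(R₁₃²+R₂₃²), R₃₃) = 0.567436; α = atan2(R₂₃, R₁₃) mod 2π = 3.844518; γ = atan2(R₃₂, −R₃₁) mod 2π = 2.372296
First d^2_{1,1}(β=0.5674), then the phase factors e^{-i(1)α} and e^{-i(1)γ}:
With c≡cos(β/2)=0.960021 and s≡sin(β/2)=0.279927, N=[6·1·6·1]^{1/2}=6.000000
k: max(0,(1)−(1))=0 … min(2+(1),2−(1))=1
  k=0: (−1)^0·6.0000/(6)·0.9600^4·0.2799^0 = +0.849422
  k=1: (−1)^1·6.0000/(2)·0.9600^2·0.2799^2 = -0.216657
d^2_{1,1}(0.5674) = +0.849422 -0.216657 = +0.632766
Phases: e^{-i·(1)·3.8445}=-0.762954+0.646452i, e^{-i·(1)·2.3723}=-0.718400-0.695630i ⇒ D=+0.631372+0.041967i

Re=0.6314 Im=0.0420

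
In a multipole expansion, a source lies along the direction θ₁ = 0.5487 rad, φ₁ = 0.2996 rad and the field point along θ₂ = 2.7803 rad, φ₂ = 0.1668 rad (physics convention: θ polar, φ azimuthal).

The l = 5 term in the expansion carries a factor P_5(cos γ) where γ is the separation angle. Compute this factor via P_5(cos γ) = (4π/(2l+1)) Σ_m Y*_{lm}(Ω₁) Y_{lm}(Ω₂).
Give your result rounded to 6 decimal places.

Expand P_5 via completeness: Σ_{m} conj(Y_{5,m}) at Ω₁ times Y_{5,m} at Ω₂ —
  term(m=-5) = 0.00004 + 0.00003j   from Y*(Ω₁)=0.00130 + 0.01787j, Y(Ω₂)=0.00172 - 0.00190j
  term(m=-4) = -0.00171 - 0.00101j   from Y*(Ω₁)=0.03372 + 0.08632j, Y(Ω₂)=-0.01684 + 0.01326j
  term(m=-3) = 0.02639 + 0.01111j   from Y*(Ω₁)=0.16965 + 0.21326j, Y(Ω₂)=0.09217 - 0.05040j
  term(m=-2) = -0.14466 - 0.03935j   from Y*(Ω₁)=0.38457 + 0.26265j, Y(Ω₂)=-0.30418 + 0.10541j
  term(m=-1) = 0.17535 + 0.02342j   from Y*(Ω₁)=0.30915 + 0.09550j, Y(Ω₂)=0.53915 - 0.09077j
  term(m=+0) = 0.05577 + 0.00000j   from Y*(Ω₁)=-0.25664 + 0.00000j, Y(Ω₂)=-0.21731 + 0.00000j
  term(m=+1) = 0.17535 - 0.02342j   from Y*(Ω₁)=-0.30915 + 0.09550j, Y(Ω₂)=-0.53915 - 0.09077j
  term(m=+2) = -0.14466 + 0.03935j   from Y*(Ω₁)=0.38457 - 0.26265j, Y(Ω₂)=-0.30418 - 0.10541j
  term(m=+3) = 0.02639 - 0.01111j   from Y*(Ω₁)=-0.16965 + 0.21326j, Y(Ω₂)=-0.09217 - 0.05040j
  term(m=+4) = -0.00171 + 0.00101j   from Y*(Ω₁)=0.03372 - 0.08632j, Y(Ω₂)=-0.01684 - 0.01326j
  term(m=+5) = 0.00004 - 0.00003j   from Y*(Ω₁)=-0.00130 + 0.01787j, Y(Ω₂)=-0.00172 - 0.00190j
Total Σ_m = 0.16656 + 0.00000j. Multiply by 1.142397: 0.19028 + 0.00000j. P_5(cos γ) = 0.190276

0.190276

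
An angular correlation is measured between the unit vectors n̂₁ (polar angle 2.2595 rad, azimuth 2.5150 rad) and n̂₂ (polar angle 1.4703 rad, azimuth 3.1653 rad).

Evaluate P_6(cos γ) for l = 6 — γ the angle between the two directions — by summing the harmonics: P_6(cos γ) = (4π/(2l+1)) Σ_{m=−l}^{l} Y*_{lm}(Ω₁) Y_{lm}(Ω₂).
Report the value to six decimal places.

Summing Y*_{l m}(θ₁,φ₁)·Y_{l m}(θ₂,φ₂) over m ∈ [−6, 6]; prefactor 4π/(2·6+1) = 0.966644:
  m=-6: Y*=-0.083398+0.059282i  Y=+0.463910-0.066437i  product -0.034750+0.033042i
  m=-5: Y*=-0.291758-0.002518i  Y=-0.162551+0.019359i  product +0.047474-0.005239i
  m=-4: Y*=-0.351340-0.258988i  Y=-0.309526+0.029440i  product +0.116374+0.069820i
  m=-3: Y*=-0.083601-0.261905i  Y=+0.185507-0.013216i  product -0.018970-0.047480i
  m=-2: Y*=-0.053760+0.163534i  Y=+0.264781-0.012564i  product -0.012180+0.043976i
  m=-1: Y*=-0.283864+0.205491i  Y=-0.193284+0.004583i  product +0.053925-0.041019i
  m=+0: Y*=+0.078973-0.000000i  Y=-0.252675+0.000000i  product -0.019954+0.000000i
  m=+1: Y*=+0.283864+0.205491i  Y=+0.193284+0.004583i  product +0.053925+0.041019i
  m=+2: Y*=-0.053760-0.163534i  Y=+0.264781+0.012564i  product -0.012180-0.043976i
  m=+3: Y*=+0.083601-0.261905i  Y=-0.185507-0.013216i  product -0.018970+0.047480i
  m=+4: Y*=-0.351340+0.258988i  Y=-0.309526-0.029440i  product +0.116374-0.069820i
  m=+5: Y*=+0.291758-0.002518i  Y=+0.162551+0.019359i  product +0.047474+0.005239i
  m=+6: Y*=-0.083398-0.059282i  Y=+0.463910+0.066437i  product -0.034750-0.033042i
Accumulated sum +0.283790+0.000000i; after 4π/(2l+1) scaling, +0.274324+0.000000i ⇒ P_6 = 0.274324

0.274324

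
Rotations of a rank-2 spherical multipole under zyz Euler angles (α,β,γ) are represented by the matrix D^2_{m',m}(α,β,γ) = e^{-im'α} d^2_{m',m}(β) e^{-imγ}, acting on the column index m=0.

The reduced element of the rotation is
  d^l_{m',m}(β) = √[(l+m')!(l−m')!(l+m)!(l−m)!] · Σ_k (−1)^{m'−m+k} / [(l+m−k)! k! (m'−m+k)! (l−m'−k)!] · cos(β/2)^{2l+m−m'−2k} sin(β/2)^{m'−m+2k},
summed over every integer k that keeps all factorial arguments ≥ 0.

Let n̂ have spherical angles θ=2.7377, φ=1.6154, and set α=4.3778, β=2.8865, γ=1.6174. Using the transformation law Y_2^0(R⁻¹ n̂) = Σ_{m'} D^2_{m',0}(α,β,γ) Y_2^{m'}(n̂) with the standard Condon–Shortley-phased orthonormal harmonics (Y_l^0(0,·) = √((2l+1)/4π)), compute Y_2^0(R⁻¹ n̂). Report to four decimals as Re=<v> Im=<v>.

Re=0.2866 Im=0.0000

Need the full column D^2_{m',0} for m'=−2..2 at α=4.3778, β=2.8865, γ=1.6174.
cos(β/2)=0.127201, sin(β/2)=0.991877
d^2_{-2,0}: single k=2 term ⇒ +0.038992;  D = -0.030582+0.024188i
d^2_{-1,0}: k∈[1..2] ⇒ +0.005000 -0.304046 = -0.299045;  D = +0.098201+0.282462i
d^2_{0,0}: k∈[0..2] ⇒ +0.000262 -0.063673 +0.967902 = +0.904491;  D = +0.904491+0.000000i
d^2_{1,0}: k∈[0..1] ⇒ -0.005000 +0.304046 = +0.299045;  D = -0.098201+0.282462i
d^2_{2,0}: single k=0 term ⇒ +0.038992;  D = -0.030582-0.024188i
Y_2^{m'}(θ=2.7377,φ=1.6154) and Σ D·Y over m':
  (-0.0306+0.0242i)·(-0.0594+0.0053i)  (+0.0982+0.2825i)·(+0.0124+0.2789i)  (+0.9045+0.0000i)·(+0.4846+0.0000i)  (-0.0982+0.2825i)·(-0.0124+0.2789i)  (-0.0306-0.0242i)·(-0.0594-0.0053i)
Y_2^0(R⁻¹ n̂) = +0.286621+0.000000i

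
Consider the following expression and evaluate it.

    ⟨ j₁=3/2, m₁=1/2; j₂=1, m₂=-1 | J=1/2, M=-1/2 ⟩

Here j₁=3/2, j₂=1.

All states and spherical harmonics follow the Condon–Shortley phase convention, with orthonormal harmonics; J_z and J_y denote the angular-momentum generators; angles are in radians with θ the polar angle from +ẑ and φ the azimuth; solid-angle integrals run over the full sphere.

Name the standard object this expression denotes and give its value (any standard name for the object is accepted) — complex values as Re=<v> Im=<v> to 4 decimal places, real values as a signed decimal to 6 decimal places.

Clebsch–Gordan coefficient, +√(1/6) ≈ +0.408248

This is a Clebsch–Gordan (vector-coupling) coefficient.
triangle: 2!×1!×0!/4! = 2/24
(j±m)!: 2!×1!×0!×2!×0!×1! = 4
prefactor² = (2J+1)×Δ×N² = 2/3
  k=0: +1/(0!×2!×1!×0!×0!×0!) = 1/2
Σ = 1/2  ⇒  CG² = 2/3×(1/2)² = 1/6
CG = +√(1/6) = +0.408248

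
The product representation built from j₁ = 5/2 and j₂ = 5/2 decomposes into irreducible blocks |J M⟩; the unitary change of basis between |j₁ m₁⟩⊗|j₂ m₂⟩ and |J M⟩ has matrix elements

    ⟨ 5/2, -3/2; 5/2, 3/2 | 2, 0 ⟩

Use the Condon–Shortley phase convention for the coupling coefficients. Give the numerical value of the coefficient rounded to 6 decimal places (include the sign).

√[5·3!2!2!/8! · 1!4!4!1!2!2!] = √(48/7)
  +(−1)^2/∏(2,1,2,2,0,0)! = 1/8  (running 1/8)
  +(−1)^3/∏(3,0,1,1,1,1)! = -1/6  (running -1/24)
⟨..|..⟩ = √(48/7)·(-1/24) = -0.109109

-0.109109  (= −√(1/84))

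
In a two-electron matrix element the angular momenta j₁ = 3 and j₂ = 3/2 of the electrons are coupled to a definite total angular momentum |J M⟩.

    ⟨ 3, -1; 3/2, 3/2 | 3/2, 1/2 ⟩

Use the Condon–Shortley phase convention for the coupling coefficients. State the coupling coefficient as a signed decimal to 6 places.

-0.338062  (= −√(4/35))

j₁+j₂−J=3  J+j₁−j₂=3  J−j₁+j₂=0  j₁+j₂+J+1=7
(j₁±m₁, j₂±m₂, J±M) = (2,4,3,0,2,1)
P² = 576/35
sum k=3..3:
  [3] −1/12 = -1/12
S = -1/12
C² = P²·S² = 4/35 ; C = -0.338062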